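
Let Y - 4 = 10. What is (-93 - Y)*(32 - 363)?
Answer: 35417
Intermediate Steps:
Y = 14 (Y = 4 + 10 = 14)
(-93 - Y)*(32 - 363) = (-93 - 1*14)*(32 - 363) = (-93 - 14)*(-331) = -107*(-331) = 35417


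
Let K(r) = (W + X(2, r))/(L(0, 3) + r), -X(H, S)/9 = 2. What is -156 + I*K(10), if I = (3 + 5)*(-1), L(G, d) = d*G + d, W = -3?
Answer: -1860/13 ≈ -143.08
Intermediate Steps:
X(H, S) = -18 (X(H, S) = -9*2 = -18)
L(G, d) = d + G*d (L(G, d) = G*d + d = d + G*d)
I = -8 (I = 8*(-1) = -8)
K(r) = -21/(3 + r) (K(r) = (-3 - 18)/(3*(1 + 0) + r) = -21/(3*1 + r) = -21/(3 + r))
-156 + I*K(10) = -156 - (-168)/(3 + 10) = -156 - (-168)/13 = -156 - 8*(-21/13) = -156 + 168/13 = -1860/13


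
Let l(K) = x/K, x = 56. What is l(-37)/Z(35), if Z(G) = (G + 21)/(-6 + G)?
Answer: -29/37 ≈ -0.78378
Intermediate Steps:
l(K) = 56/K
Z(G) = (21 + G)/(-6 + G)
l(-37)/Z(35) = (56/(-37))/(((21 + 35)/(-6 + 35))) = (56*(-1/37))/((56/29)) = -56/(37*((1/29)*56)) = -56/(37*56/29) = -56/37*29/56 = -29/37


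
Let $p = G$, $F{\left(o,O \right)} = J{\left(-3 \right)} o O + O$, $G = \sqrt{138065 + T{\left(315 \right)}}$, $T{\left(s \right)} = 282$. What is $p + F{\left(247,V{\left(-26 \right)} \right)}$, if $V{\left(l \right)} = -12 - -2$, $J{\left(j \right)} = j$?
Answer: $7400 + \sqrt{138347} \approx 7772.0$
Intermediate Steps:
$G = \sqrt{138347}$ ($G = \sqrt{138065 + 282} = \sqrt{138347} \approx 371.95$)
$V{\left(l \right)} = -10$ ($V{\left(l \right)} = -12 + 2 = -10$)
$F{\left(o,O \right)} = O - 3 O o$ ($F{\left(o,O \right)} = - 3 o O + O = - 3 O o + O = O - 3 O o$)
$p = \sqrt{138347} \approx 371.95$
$p + F{\left(247,V{\left(-26 \right)} \right)} = \sqrt{138347} - 10 \left(1 - 741\right) = \sqrt{138347} - -7400 = \sqrt{138347} + 7400 = 7400 + \sqrt{138347}$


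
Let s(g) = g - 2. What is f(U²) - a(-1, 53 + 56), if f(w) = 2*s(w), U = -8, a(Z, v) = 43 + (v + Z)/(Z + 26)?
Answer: 1917/25 ≈ 76.680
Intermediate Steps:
a(Z, v) = 43 + (Z + v)/(26 + Z)
s(g) = -2 + g
f(w) = -4 + 2*w (f(w) = 2*(-2 + w) = -4 + 2*w)
f(U²) - a(-1, 53 + 56) = (-4 + 2*(-8)²) - (1118 + (53 + 56) + 44*(-1))/(26 - 1) = (-4 + 2*64) - (1118 + 109 - 44)/25 = (-4 + 128) - 1183/25 = 124 - 1*1183/25 = 124 - 1183/25 = 1917/25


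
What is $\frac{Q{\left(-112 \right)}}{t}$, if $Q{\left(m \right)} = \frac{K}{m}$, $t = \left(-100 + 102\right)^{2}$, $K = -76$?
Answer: $\frac{19}{112} \approx 0.16964$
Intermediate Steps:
$t = 4$ ($t = 2^{2} = 4$)
$Q{\left(m \right)} = - \frac{76}{m}$
$\frac{Q{\left(-112 \right)}}{t} = \frac{\left(-76\right) \frac{1}{-112}}{4} = \left(-76\right) \left(- \frac{1}{112}\right) \frac{1}{4} = \frac{19}{28} \cdot \frac{1}{4} = \frac{19}{112}$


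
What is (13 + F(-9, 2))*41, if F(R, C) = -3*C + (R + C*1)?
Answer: 0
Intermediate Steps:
F(R, C) = R - 2*C (F(R, C) = -3*C + (R + C) = -3*C + (C + R) = R - 2*C)
(13 + F(-9, 2))*41 = (13 + (-9 - 2*2))*41 = (13 + (-9 - 4))*41 = (13 - 13)*41 = 0*41 = 0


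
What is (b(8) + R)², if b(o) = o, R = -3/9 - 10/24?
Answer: 841/16 ≈ 52.563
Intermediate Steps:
R = -¾ (R = -3*⅑ - 10*1/24 = -⅓ - 5/12 = -¾ ≈ -0.75000)
(b(8) + R)² = (8 - ¾)² = (29/4)² = 841/16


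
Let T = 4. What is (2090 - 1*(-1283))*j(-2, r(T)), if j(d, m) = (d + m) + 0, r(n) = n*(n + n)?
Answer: 101190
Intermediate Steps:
r(n) = 2*n² (r(n) = n*(2*n) = 2*n²)
j(d, m) = d + m
(2090 - 1*(-1283))*j(-2, r(T)) = (2090 - 1*(-1283))*(-2 + 2*4²) = (2090 + 1283)*(-2 + 2*16) = 3373*(-2 + 32) = 3373*30 = 101190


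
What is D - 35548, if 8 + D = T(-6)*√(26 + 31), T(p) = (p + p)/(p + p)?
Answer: -35556 + √57 ≈ -35548.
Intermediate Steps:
T(p) = 1 (T(p) = (2*p)/((2*p)) = (2*p)*(1/(2*p)) = 1)
D = -8 + √57 (D = -8 + 1*√(26 + 31) = -8 + 1*√57 = -8 + √57 ≈ -0.45017)
D - 35548 = (-8 + √57) - 35548 = -35556 + √57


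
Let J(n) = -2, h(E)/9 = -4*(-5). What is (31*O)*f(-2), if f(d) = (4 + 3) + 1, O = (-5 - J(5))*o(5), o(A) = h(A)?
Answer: -133920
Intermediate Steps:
h(E) = 180 (h(E) = 9*(-4*(-5)) = 9*20 = 180)
o(A) = 180
O = -540 (O = (-5 - 1*(-2))*180 = (-5 + 2)*180 = -3*180 = -540)
f(d) = 8 (f(d) = 7 + 1 = 8)
(31*O)*f(-2) = (31*(-540))*8 = -16740*8 = -133920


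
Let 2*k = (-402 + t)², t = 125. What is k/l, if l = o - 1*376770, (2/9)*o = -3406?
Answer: -76729/784194 ≈ -0.097844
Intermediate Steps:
o = -15327 (o = (9/2)*(-3406) = -15327)
l = -392097 (l = -15327 - 1*376770 = -15327 - 376770 = -392097)
k = 76729/2 (k = (-402 + 125)²/2 = (½)*(-277)² = (½)*76729 = 76729/2 ≈ 38365.)
k/l = (76729/2)/(-392097) = (76729/2)*(-1/392097) = -76729/784194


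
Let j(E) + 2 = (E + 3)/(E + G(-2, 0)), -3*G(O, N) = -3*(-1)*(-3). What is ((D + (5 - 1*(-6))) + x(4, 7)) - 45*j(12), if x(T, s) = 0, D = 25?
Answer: 81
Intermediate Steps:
G(O, N) = 3 (G(O, N) = -(-3*(-1))*(-3)/3 = -(-3) = -1/3*(-9) = 3)
j(E) = -1 (j(E) = -2 + (E + 3)/(E + 3) = -2 + (3 + E)/(3 + E) = -2 + 1 = -1)
((D + (5 - 1*(-6))) + x(4, 7)) - 45*j(12) = ((25 + (5 - 1*(-6))) + 0) - 45*(-1) = ((25 + (5 + 6)) + 0) + 45 = ((25 + 11) + 0) + 45 = (36 + 0) + 45 = 36 + 45 = 81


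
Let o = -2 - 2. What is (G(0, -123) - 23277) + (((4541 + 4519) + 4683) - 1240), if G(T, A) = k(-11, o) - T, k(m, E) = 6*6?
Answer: -10738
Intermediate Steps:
o = -4
k(m, E) = 36
G(T, A) = 36 - T
(G(0, -123) - 23277) + (((4541 + 4519) + 4683) - 1240) = ((36 - 1*0) - 23277) + (((4541 + 4519) + 4683) - 1240) = ((36 + 0) - 23277) + ((9060 + 4683) - 1240) = (36 - 23277) + (13743 - 1240) = -23241 + 12503 = -10738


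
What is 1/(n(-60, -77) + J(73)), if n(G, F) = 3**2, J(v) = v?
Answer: 1/82 ≈ 0.012195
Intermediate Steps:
n(G, F) = 9
1/(n(-60, -77) + J(73)) = 1/(9 + 73) = 1/82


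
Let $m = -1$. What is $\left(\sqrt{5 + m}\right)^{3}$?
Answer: $8$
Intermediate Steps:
$\left(\sqrt{5 + m}\right)^{3} = \left(\sqrt{5 - 1}\right)^{3} = \left(\sqrt{4}\right)^{3} = 2^{3} = 8$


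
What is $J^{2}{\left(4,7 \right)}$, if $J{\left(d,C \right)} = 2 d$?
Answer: $64$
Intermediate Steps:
$J^{2}{\left(4,7 \right)} = \left(2 \cdot 4\right)^{2} = 8^{2} = 64$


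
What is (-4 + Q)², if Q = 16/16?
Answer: 9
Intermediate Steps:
Q = 1 (Q = 16*(1/16) = 1)
(-4 + Q)² = (-4 + 1)² = (-3)² = 9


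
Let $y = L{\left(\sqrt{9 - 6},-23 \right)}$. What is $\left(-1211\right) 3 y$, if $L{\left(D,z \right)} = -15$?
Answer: $54495$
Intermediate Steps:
$y = -15$
$\left(-1211\right) 3 y = \left(-1211\right) 3 \left(-15\right) = \left(-3633\right) \left(-15\right) = 54495$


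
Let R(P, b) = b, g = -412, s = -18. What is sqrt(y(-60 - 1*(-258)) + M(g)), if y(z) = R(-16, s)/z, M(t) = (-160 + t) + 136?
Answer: 3*I*sqrt(5863)/11 ≈ 20.883*I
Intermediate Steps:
M(t) = -24 + t
y(z) = -18/z
sqrt(y(-60 - 1*(-258)) + M(g)) = sqrt(-18/(-60 - 1*(-258)) + (-24 - 412)) = sqrt(-18/(-60 + 258) - 436) = sqrt(-18/198 - 436) = sqrt(-18*1/198 - 436) = sqrt(-1/11 - 436) = sqrt(-4797/11) = 3*I*sqrt(5863)/11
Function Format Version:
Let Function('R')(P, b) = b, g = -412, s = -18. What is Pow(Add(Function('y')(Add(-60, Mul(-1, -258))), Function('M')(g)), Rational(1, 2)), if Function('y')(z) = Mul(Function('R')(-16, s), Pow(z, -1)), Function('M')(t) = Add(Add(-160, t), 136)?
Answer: Mul(Rational(3, 11), I, Pow(5863, Rational(1, 2))) ≈ Mul(20.883, I)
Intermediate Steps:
Function('M')(t) = Add(-24, t)
Function('y')(z) = Mul(-18, Pow(z, -1))
Pow(Add(Function('y')(Add(-60, Mul(-1, -258))), Function('M')(g)), Rational(1, 2)) = Pow(Add(Mul(-18, Pow(Add(-60, Mul(-1, -258)), -1)), Add(-24, -412)), Rational(1, 2)) = Pow(Add(Mul(-18, Pow(Add(-60, 258), -1)), -436), Rational(1, 2)) = Pow(Add(Mul(-18, Pow(198, -1)), -436), Rational(1, 2)) = Pow(Add(Mul(-18, Rational(1, 198)), -436), Rational(1, 2)) = Pow(Add(Rational(-1, 11), -436), Rational(1, 2)) = Pow(Rational(-4797, 11), Rational(1, 2)) = Mul(Rational(3, 11), I, Pow(5863, Rational(1, 2)))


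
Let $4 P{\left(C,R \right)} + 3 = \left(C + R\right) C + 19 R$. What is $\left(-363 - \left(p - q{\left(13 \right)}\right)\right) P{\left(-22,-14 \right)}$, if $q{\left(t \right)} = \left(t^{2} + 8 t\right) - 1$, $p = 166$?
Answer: $- \frac{134411}{4} \approx -33603.0$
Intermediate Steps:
$P{\left(C,R \right)} = - \frac{3}{4} + \frac{19 R}{4} + \frac{C \left(C + R\right)}{4}$ ($P{\left(C,R \right)} = - \frac{3}{4} + \frac{\left(C + R\right) C + 19 R}{4} = - \frac{3}{4} + \frac{C \left(C + R\right) + 19 R}{4} = - \frac{3}{4} + \frac{19 R + C \left(C + R\right)}{4} = - \frac{3}{4} + \left(\frac{19 R}{4} + \frac{C \left(C + R\right)}{4}\right) = - \frac{3}{4} + \frac{19 R}{4} + \frac{C \left(C + R\right)}{4}$)
$q{\left(t \right)} = -1 + t^{2} + 8 t$
$\left(-363 - \left(p - q{\left(13 \right)}\right)\right) P{\left(-22,-14 \right)} = \left(-363 + \left(\left(-1 + 13^{2} + 8 \cdot 13\right) - 166\right)\right) \left(- \frac{3}{4} + \frac{\left(-22\right)^{2}}{4} + \frac{19}{4} \left(-14\right) + \frac{1}{4} \left(-22\right) \left(-14\right)\right) = \left(-363 + \left(\left(-1 + 169 + 104\right) - 166\right)\right) \left(- \frac{3}{4} + \frac{1}{4} \cdot 484 - \frac{133}{2} + 77\right) = \left(-363 + \left(272 - 166\right)\right) \left(- \frac{3}{4} + 121 - \frac{133}{2} + 77\right) = \left(-363 + 106\right) \frac{523}{4} = \left(-257\right) \frac{523}{4} = - \frac{134411}{4}$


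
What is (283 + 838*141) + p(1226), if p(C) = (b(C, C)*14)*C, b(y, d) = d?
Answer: 21161505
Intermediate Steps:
p(C) = 14*C² (p(C) = (C*14)*C = (14*C)*C = 14*C²)
(283 + 838*141) + p(1226) = (283 + 838*141) + 14*1226² = (283 + 118158) + 14*1503076 = 118441 + 21043064 = 21161505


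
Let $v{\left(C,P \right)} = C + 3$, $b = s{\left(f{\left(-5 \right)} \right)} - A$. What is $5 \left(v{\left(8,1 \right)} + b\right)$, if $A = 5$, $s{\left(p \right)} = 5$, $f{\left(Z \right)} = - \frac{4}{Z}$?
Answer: $55$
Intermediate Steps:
$b = 0$ ($b = 5 - 5 = 0$)
$v{\left(C,P \right)} = 3 + C$
$5 \left(v{\left(8,1 \right)} + b\right) = 5 \left(\left(3 + 8\right) + 0\right) = 5 \left(11 + 0\right) = 5 \cdot 11 = 55$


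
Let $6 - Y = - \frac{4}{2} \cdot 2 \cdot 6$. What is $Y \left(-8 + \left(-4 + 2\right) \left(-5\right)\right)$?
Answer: $60$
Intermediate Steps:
$Y = 30$ ($Y = 6 - - \frac{4}{2} \cdot 2 \cdot 6 = 6 - \left(-4\right) \frac{1}{2} \cdot 2 \cdot 6 = 6 - \left(-2\right) 2 \cdot 6 = 6 - \left(-4\right) 6 = 6 - -24 = 6 + 24 = 30$)
$Y \left(-8 + \left(-4 + 2\right) \left(-5\right)\right) = 30 \left(-8 + \left(-4 + 2\right) \left(-5\right)\right) = 30 \left(-8 - -10\right) = 30 \left(-8 + 10\right) = 30 \cdot 2 = 60$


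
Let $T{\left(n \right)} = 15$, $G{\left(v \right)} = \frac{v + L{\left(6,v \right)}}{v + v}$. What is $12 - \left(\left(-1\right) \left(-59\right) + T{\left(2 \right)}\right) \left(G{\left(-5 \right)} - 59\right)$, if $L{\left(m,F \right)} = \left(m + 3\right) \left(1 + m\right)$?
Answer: $\frac{24036}{5} \approx 4807.2$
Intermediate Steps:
$L{\left(m,F \right)} = \left(1 + m\right) \left(3 + m\right)$ ($L{\left(m,F \right)} = \left(3 + m\right) \left(1 + m\right) = \left(1 + m\right) \left(3 + m\right)$)
$G{\left(v \right)} = \frac{63 + v}{2 v}$ ($G{\left(v \right)} = \frac{v + \left(3 + 6^{2} + 4 \cdot 6\right)}{v + v} = \frac{v + \left(3 + 36 + 24\right)}{2 v} = \left(v + 63\right) \frac{1}{2 v} = \left(63 + v\right) \frac{1}{2 v} = \frac{63 + v}{2 v}$)
$12 - \left(\left(-1\right) \left(-59\right) + T{\left(2 \right)}\right) \left(G{\left(-5 \right)} - 59\right) = 12 - \left(\left(-1\right) \left(-59\right) + 15\right) \left(\frac{63 - 5}{2 \left(-5\right)} - 59\right) = 12 - \left(59 + 15\right) \left(\frac{1}{2} \left(- \frac{1}{5}\right) 58 - 59\right) = 12 - 74 \left(- \frac{29}{5} - 59\right) = 12 - 74 \left(- \frac{324}{5}\right) = 12 - - \frac{23976}{5} = 12 + \frac{23976}{5} = \frac{24036}{5}$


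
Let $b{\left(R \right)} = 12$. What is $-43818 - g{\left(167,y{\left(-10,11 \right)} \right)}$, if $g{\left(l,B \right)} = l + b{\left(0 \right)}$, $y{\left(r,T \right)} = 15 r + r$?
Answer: $-43997$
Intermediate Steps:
$y{\left(r,T \right)} = 16 r$
$g{\left(l,B \right)} = 12 + l$ ($g{\left(l,B \right)} = l + 12 = 12 + l$)
$-43818 - g{\left(167,y{\left(-10,11 \right)} \right)} = -43818 - \left(12 + 167\right) = -43818 - 179 = -43997$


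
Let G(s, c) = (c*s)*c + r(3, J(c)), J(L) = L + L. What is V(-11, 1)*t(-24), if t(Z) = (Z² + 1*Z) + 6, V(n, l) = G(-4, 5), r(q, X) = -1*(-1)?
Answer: -55242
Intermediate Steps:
J(L) = 2*L
r(q, X) = 1
G(s, c) = 1 + s*c² (G(s, c) = (c*s)*c + 1 = s*c² + 1 = 1 + s*c²)
V(n, l) = -99 (V(n, l) = 1 - 4*5² = 1 - 4*25 = 1 - 100 = -99)
t(Z) = 6 + Z + Z² (t(Z) = (Z² + Z) + 6 = (Z + Z²) + 6 = 6 + Z + Z²)
V(-11, 1)*t(-24) = -99*(6 - 24 + (-24)²) = -99*(6 - 24 + 576) = -99*558 = -55242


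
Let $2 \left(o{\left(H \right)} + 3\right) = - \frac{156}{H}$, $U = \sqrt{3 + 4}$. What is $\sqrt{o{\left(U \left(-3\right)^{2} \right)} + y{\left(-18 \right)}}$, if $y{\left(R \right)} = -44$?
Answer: $\frac{\sqrt{-20727 - 546 \sqrt{7}}}{21} \approx 7.0905 i$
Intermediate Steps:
$U = \sqrt{7} \approx 2.6458$
$o{\left(H \right)} = -3 - \frac{78}{H}$ ($o{\left(H \right)} = -3 + \frac{\left(-156\right) \frac{1}{H}}{2} = -3 - \frac{78}{H}$)
$\sqrt{o{\left(U \left(-3\right)^{2} \right)} + y{\left(-18 \right)}} = \sqrt{\left(-3 - \frac{78}{\sqrt{7} \left(-3\right)^{2}}\right) - 44} = \sqrt{\left(-3 - \frac{78}{\sqrt{7} \cdot 9}\right) - 44} = \sqrt{\left(-3 - \frac{78}{9 \sqrt{7}}\right) - 44} = \sqrt{\left(-3 - 78 \frac{\sqrt{7}}{63}\right) - 44} = \sqrt{\left(-3 - \frac{26 \sqrt{7}}{21}\right) - 44} = \sqrt{-47 - \frac{26 \sqrt{7}}{21}}$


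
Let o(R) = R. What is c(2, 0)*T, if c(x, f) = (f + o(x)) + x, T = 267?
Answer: 1068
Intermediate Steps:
c(x, f) = f + 2*x (c(x, f) = (f + x) + x = f + 2*x)
c(2, 0)*T = (0 + 2*2)*267 = (0 + 4)*267 = 4*267 = 1068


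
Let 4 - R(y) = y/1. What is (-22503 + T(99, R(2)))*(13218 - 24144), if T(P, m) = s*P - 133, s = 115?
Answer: 122928426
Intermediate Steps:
R(y) = 4 - y (R(y) = 4 - y/1 = 4 - y)
T(P, m) = -133 + 115*P (T(P, m) = 115*P - 133 = -133 + 115*P)
(-22503 + T(99, R(2)))*(13218 - 24144) = (-22503 + (-133 + 115*99))*(13218 - 24144) = (-22503 + (-133 + 11385))*(-10926) = (-22503 + 11252)*(-10926) = -11251*(-10926) = 122928426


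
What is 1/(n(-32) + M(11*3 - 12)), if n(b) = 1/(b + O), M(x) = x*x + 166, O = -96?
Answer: 128/77695 ≈ 0.0016475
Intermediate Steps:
M(x) = 166 + x**2 (M(x) = x**2 + 166 = 166 + x**2)
n(b) = 1/(-96 + b) (n(b) = 1/(b - 96) = 1/(-96 + b))
1/(n(-32) + M(11*3 - 12)) = 1/(1/(-96 - 32) + (166 + (11*3 - 12)**2)) = 1/(1/(-128) + (166 + (33 - 12)**2)) = 1/(-1/128 + (166 + 21**2)) = 1/(-1/128 + (166 + 441)) = 1/(-1/128 + 607) = 1/(77695/128) = 128/77695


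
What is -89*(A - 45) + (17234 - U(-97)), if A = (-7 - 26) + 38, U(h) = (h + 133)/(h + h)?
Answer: 2017036/97 ≈ 20794.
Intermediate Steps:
U(h) = (133 + h)/(2*h) (U(h) = (133 + h)/((2*h)) = (133 + h)*(1/(2*h)) = (133 + h)/(2*h))
A = 5 (A = -33 + 38 = 5)
-89*(A - 45) + (17234 - U(-97)) = -89*(5 - 45) + (17234 - (133 - 97)/(2*(-97))) = -89*(-40) + (17234 - (-1)*36/(2*97)) = 3560 + (17234 - 1*(-18/97)) = 3560 + (17234 + 18/97) = 3560 + 1671716/97 = 2017036/97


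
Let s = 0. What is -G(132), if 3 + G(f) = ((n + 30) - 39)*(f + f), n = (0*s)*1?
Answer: 2379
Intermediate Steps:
n = 0 (n = (0*0)*1 = 0*1 = 0)
G(f) = -3 - 18*f (G(f) = -3 + ((0 + 30) - 39)*(f + f) = -3 + (30 - 39)*(2*f) = -3 - 18*f)
-G(132) = -(-3 - 18*132) = -(-3 - 2376) = -1*(-2379) = 2379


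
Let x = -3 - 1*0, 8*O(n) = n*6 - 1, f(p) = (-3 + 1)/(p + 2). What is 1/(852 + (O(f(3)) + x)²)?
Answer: 1600/1381969 ≈ 0.0011578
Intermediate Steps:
f(p) = -2/(2 + p)
O(n) = -⅛ + 3*n/4 (O(n) = (n*6 - 1)/8 = (6*n - 1)/8 = (-1 + 6*n)/8 = -⅛ + 3*n/4)
x = -3 (x = -3 + 0 = -3)
1/(852 + (O(f(3)) + x)²) = 1/(852 + ((-⅛ + 3*(-2/(2 + 3))/4) - 3)²) = 1/(852 + ((-⅛ + 3*(-2/5)/4) - 3)²) = 1/(852 + ((-⅛ + 3*(-2*⅕)/4) - 3)²) = 1/(852 + ((-⅛ + (¾)*(-⅖)) - 3)²) = 1/(852 + ((-⅛ - 3/10) - 3)²) = 1/(852 + (-17/40 - 3)²) = 1/(852 + (-137/40)²) = 1/(852 + 18769/1600) = 1/(1381969/1600) = 1600/1381969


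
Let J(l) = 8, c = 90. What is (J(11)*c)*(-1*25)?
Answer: -18000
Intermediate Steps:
(J(11)*c)*(-1*25) = (8*90)*(-1*25) = 720*(-25) = -18000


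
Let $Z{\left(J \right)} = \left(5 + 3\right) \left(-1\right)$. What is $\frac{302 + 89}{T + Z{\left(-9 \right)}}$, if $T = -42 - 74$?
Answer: $- \frac{391}{124} \approx -3.1532$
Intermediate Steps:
$Z{\left(J \right)} = -8$ ($Z{\left(J \right)} = 8 \left(-1\right) = -8$)
$T = -116$ ($T = -42 - 74 = -116$)
$\frac{302 + 89}{T + Z{\left(-9 \right)}} = \frac{302 + 89}{-116 - 8} = \frac{391}{-124} = 391 \left(- \frac{1}{124}\right) = - \frac{391}{124}$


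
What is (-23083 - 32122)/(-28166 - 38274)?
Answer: 11041/13288 ≈ 0.83090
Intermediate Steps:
(-23083 - 32122)/(-28166 - 38274) = -55205/(-66440) = -55205*(-1/66440) = 11041/13288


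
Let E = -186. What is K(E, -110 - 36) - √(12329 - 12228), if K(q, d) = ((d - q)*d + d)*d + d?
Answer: 873810 - √101 ≈ 8.7380e+5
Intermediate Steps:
K(q, d) = d + d*(d + d*(d - q)) (K(q, d) = (d*(d - q) + d)*d + d = (d + d*(d - q))*d + d = d*(d + d*(d - q)) + d = d + d*(d + d*(d - q)))
K(E, -110 - 36) - √(12329 - 12228) = (-110 - 36)*(1 + (-110 - 36) + (-110 - 36)² - 1*(-110 - 36)*(-186)) - √(12329 - 12228) = -146*(1 - 146 + (-146)² - 1*(-146)*(-186)) - √101 = -146*(1 - 146 + 21316 - 27156) - √101 = -146*(-5985) - √101 = 873810 - √101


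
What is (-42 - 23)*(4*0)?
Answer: 0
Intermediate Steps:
(-42 - 23)*(4*0) = -65*0 = 0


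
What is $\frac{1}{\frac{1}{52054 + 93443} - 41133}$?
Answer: $- \frac{145497}{5984728100} \approx -2.4311 \cdot 10^{-5}$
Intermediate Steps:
$\frac{1}{\frac{1}{52054 + 93443} - 41133} = \frac{1}{\frac{1}{145497} - 41133} = \frac{1}{- \frac{5984728100}{145497}} = - \frac{145497}{5984728100}$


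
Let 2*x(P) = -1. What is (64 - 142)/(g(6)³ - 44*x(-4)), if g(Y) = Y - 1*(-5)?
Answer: -26/451 ≈ -0.057650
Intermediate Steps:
g(Y) = 5 + Y (g(Y) = Y + 5 = 5 + Y)
x(P) = -½ (x(P) = (½)*(-1) = -½)
(64 - 142)/(g(6)³ - 44*x(-4)) = (64 - 142)/((5 + 6)³ - 44*(-½)) = -78/(11³ + 22) = -78/(1331 + 22) = -78/1353 = -78*1/1353 = -26/451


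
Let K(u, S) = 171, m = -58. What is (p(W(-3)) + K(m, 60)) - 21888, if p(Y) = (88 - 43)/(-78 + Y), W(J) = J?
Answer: -195458/9 ≈ -21718.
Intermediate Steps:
p(Y) = 45/(-78 + Y)
(p(W(-3)) + K(m, 60)) - 21888 = (45/(-78 - 3) + 171) - 21888 = (45/(-81) + 171) - 21888 = (45*(-1/81) + 171) - 21888 = (-5/9 + 171) - 21888 = 1534/9 - 21888 = -195458/9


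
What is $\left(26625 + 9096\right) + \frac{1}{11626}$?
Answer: $\frac{415292347}{11626} \approx 35721.0$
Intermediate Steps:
$\left(26625 + 9096\right) + \frac{1}{11626} = 35721 + \frac{1}{11626} = \frac{415292347}{11626}$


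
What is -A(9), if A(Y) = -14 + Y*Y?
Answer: -67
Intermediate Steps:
A(Y) = -14 + Y²
-A(9) = -(-14 + 9²) = -(-14 + 81) = -1*67 = -67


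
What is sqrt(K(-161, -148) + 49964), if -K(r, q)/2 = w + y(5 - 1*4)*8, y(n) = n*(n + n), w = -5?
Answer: sqrt(49942) ≈ 223.48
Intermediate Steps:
y(n) = 2*n**2 (y(n) = n*(2*n) = 2*n**2)
K(r, q) = -22 (K(r, q) = -2*(-5 + (2*(5 - 1*4)**2)*8) = -2*(-5 + (2*(5 - 4)**2)*8) = -2*(-5 + (2*1**2)*8) = -2*(-5 + (2*1)*8) = -2*(-5 + 2*8) = -2*(-5 + 16) = -2*11 = -22)
sqrt(K(-161, -148) + 49964) = sqrt(-22 + 49964) = sqrt(49942)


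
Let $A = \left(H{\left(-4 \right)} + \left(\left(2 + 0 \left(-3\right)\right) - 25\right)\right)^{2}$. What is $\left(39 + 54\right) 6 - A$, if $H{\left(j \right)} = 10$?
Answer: $389$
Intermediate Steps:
$A = 169$ ($A = \left(10 + \left(\left(2 + 0 \left(-3\right)\right) - 25\right)\right)^{2} = \left(10 + \left(\left(2 + 0\right) - 25\right)\right)^{2} = \left(10 + \left(2 - 25\right)\right)^{2} = \left(10 - 23\right)^{2} = \left(-13\right)^{2} = 169$)
$\left(39 + 54\right) 6 - A = \left(39 + 54\right) 6 - 169 = 93 \cdot 6 - 169 = 558 - 169 = 389$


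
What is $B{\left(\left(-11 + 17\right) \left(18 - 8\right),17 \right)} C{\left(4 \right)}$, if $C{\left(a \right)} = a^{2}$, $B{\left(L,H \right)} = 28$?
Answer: $448$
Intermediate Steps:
$B{\left(\left(-11 + 17\right) \left(18 - 8\right),17 \right)} C{\left(4 \right)} = 28 \cdot 4^{2} = 28 \cdot 16 = 448$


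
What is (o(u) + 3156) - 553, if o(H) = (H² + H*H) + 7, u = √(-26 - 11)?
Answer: 2536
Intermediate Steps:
u = I*√37 (u = √(-37) = I*√37 ≈ 6.0828*I)
o(H) = 7 + 2*H² (o(H) = (H² + H²) + 7 = 2*H² + 7 = 7 + 2*H²)
(o(u) + 3156) - 553 = ((7 + 2*(I*√37)²) + 3156) - 553 = ((7 + 2*(-37)) + 3156) - 553 = ((7 - 74) + 3156) - 553 = (-67 + 3156) - 553 = 3089 - 553 = 2536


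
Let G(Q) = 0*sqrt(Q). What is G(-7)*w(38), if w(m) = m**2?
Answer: 0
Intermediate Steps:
G(Q) = 0
G(-7)*w(38) = 0*38**2 = 0*1444 = 0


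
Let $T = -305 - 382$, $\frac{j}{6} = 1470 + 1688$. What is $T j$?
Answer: $-13017276$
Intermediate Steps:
$j = 18948$ ($j = 6 \left(1470 + 1688\right) = 6 \cdot 3158 = 18948$)
$T = -687$
$T j = \left(-687\right) 18948 = -13017276$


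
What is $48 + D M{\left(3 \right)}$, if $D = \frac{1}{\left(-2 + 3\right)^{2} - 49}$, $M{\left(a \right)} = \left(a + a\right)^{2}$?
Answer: $\frac{189}{4} \approx 47.25$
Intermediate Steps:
$M{\left(a \right)} = 4 a^{2}$ ($M{\left(a \right)} = \left(2 a\right)^{2} = 4 a^{2}$)
$D = - \frac{1}{48}$ ($D = \frac{1}{1^{2} - 49} = \frac{1}{1 - 49} = \frac{1}{-48} = - \frac{1}{48} \approx -0.020833$)
$48 + D M{\left(3 \right)} = 48 - \frac{4 \cdot 3^{2}}{48} = 48 - \frac{4 \cdot 9}{48} = 48 - \frac{3}{4} = \frac{189}{4}$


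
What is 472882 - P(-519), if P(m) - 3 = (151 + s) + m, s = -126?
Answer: 473373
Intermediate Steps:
P(m) = 28 + m (P(m) = 3 + ((151 - 126) + m) = 3 + (25 + m) = 28 + m)
472882 - P(-519) = 472882 - (28 - 519) = 472882 - 1*(-491) = 472882 + 491 = 473373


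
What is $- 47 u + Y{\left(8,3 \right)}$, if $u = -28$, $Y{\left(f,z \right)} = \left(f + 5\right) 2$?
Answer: $1342$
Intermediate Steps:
$Y{\left(f,z \right)} = 10 + 2 f$ ($Y{\left(f,z \right)} = \left(5 + f\right) 2 = 10 + 2 f$)
$- 47 u + Y{\left(8,3 \right)} = \left(-47\right) \left(-28\right) + \left(10 + 2 \cdot 8\right) = 1316 + \left(10 + 16\right) = 1316 + 26 = 1342$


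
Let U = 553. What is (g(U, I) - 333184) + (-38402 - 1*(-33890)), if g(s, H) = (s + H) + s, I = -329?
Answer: -336919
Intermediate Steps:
g(s, H) = H + 2*s (g(s, H) = (H + s) + s = H + 2*s)
(g(U, I) - 333184) + (-38402 - 1*(-33890)) = ((-329 + 2*553) - 333184) + (-38402 - 1*(-33890)) = ((-329 + 1106) - 333184) + (-38402 + 33890) = (777 - 333184) - 4512 = -332407 - 4512 = -336919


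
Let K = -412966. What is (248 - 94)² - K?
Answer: 436682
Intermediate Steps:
(248 - 94)² - K = (248 - 94)² - 1*(-412966) = 154² + 412966 = 23716 + 412966 = 436682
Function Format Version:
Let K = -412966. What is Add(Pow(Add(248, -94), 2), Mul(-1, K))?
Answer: 436682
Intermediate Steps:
Add(Pow(Add(248, -94), 2), Mul(-1, K)) = Add(Pow(Add(248, -94), 2), Mul(-1, -412966)) = Add(Pow(154, 2), 412966) = Add(23716, 412966) = 436682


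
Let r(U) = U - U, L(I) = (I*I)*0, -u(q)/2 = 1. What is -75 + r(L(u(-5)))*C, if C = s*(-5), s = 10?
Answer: -75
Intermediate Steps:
u(q) = -2 (u(q) = -2*1 = -2)
L(I) = 0 (L(I) = I²*0 = 0)
r(U) = 0
C = -50 (C = 10*(-5) = -50)
-75 + r(L(u(-5)))*C = -75 + 0*(-50) = -75 + 0 = -75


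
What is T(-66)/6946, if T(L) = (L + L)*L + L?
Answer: 4323/3473 ≈ 1.2447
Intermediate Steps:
T(L) = L + 2*L**2 (T(L) = (2*L)*L + L = 2*L**2 + L = L + 2*L**2)
T(-66)/6946 = -66*(1 + 2*(-66))/6946 = -66*(1 - 132)*(1/6946) = -66*(-131)*(1/6946) = 8646*(1/6946) = 4323/3473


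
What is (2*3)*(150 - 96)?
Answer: 324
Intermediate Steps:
(2*3)*(150 - 96) = 6*54 = 324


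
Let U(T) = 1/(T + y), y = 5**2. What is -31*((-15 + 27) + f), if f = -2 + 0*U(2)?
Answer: -310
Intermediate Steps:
y = 25
U(T) = 1/(25 + T) (U(T) = 1/(T + 25) = 1/(25 + T))
f = -2 (f = -2 + 0/(25 + 2) = -2 + 0/27 = -2 + 0*(1/27) = -2 + 0 = -2)
-31*((-15 + 27) + f) = -31*((-15 + 27) - 2) = -31*(12 - 2) = -31*10 = -310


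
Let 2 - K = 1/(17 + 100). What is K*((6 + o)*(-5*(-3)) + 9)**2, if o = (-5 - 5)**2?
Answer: 5091749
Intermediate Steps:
o = 100 (o = (-10)**2 = 100)
K = 233/117 (K = 2 - 1/(17 + 100) = 2 - 1/117 = 233/117 ≈ 1.9915)
K*((6 + o)*(-5*(-3)) + 9)**2 = 233*((6 + 100)*(-5*(-3)) + 9)**2/117 = 233*(106*15 + 9)**2/117 = 233*(1590 + 9)**2/117 = (233/117)*1599**2 = (233/117)*2556801 = 5091749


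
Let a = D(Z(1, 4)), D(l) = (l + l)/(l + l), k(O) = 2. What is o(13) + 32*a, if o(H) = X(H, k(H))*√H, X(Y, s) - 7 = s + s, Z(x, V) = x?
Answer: 32 + 11*√13 ≈ 71.661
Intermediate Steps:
X(Y, s) = 7 + 2*s (X(Y, s) = 7 + (s + s) = 7 + 2*s)
o(H) = 11*√H (o(H) = (7 + 2*2)*√H = (7 + 4)*√H = 11*√H)
D(l) = 1 (D(l) = (2*l)/((2*l)) = (2*l)*(1/(2*l)) = 1)
a = 1
o(13) + 32*a = 11*√13 + 32*1 = 11*√13 + 32 = 32 + 11*√13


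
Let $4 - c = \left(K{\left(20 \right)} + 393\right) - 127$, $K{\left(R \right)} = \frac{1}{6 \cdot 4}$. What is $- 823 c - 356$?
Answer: $\frac{5167303}{24} \approx 2.153 \cdot 10^{5}$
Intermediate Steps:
$K{\left(R \right)} = \frac{1}{24}$
$c = - \frac{6289}{24}$ ($c = 4 - \left(\left(\frac{1}{24} + 393\right) - 127\right) = 4 - \left(\frac{9433}{24} - 127\right) = 4 - \frac{6385}{24} = - \frac{6289}{24} \approx -262.04$)
$- 823 c - 356 = \left(-823\right) \left(- \frac{6289}{24}\right) - 356 = \frac{5175847}{24} - 356 = \frac{5167303}{24}$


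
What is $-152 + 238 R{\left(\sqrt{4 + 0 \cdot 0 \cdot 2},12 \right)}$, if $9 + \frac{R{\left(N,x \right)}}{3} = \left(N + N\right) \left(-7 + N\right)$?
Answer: $-20858$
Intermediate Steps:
$R{\left(N,x \right)} = -27 + 6 N \left(-7 + N\right)$ ($R{\left(N,x \right)} = -27 + 3 \left(N + N\right) \left(-7 + N\right) = -27 + 3 \cdot 2 N \left(-7 + N\right) = -27 + 6 N \left(-7 + N\right)$)
$-152 + 238 R{\left(\sqrt{4 + 0 \cdot 0 \cdot 2},12 \right)} = -152 + 238 \left(-27 - 42 \sqrt{4 + 0 \cdot 0 \cdot 2} + 6 \left(\sqrt{4 + 0 \cdot 0 \cdot 2}\right)^{2}\right) = -152 + 238 \left(-27 - 42 \sqrt{4 + 0 \cdot 2} + 6 \left(\sqrt{4 + 0 \cdot 2}\right)^{2}\right) = -152 + 238 \left(-27 - 42 \sqrt{4 + 0} + 6 \left(\sqrt{4 + 0}\right)^{2}\right) = -152 + 238 \left(-27 - 42 \sqrt{4} + 6 \left(\sqrt{4}\right)^{2}\right) = -152 + 238 \left(-27 - 84 + 6 \cdot 2^{2}\right) = -152 + 238 \left(-27 - 84 + 6 \cdot 4\right) = -152 + 238 \left(-27 - 84 + 24\right) = -152 + 238 \left(-87\right) = -152 - 20706 = -20858$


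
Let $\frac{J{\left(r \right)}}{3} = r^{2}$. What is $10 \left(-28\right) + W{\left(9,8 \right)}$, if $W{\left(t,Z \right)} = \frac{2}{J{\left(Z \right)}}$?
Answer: $- \frac{26879}{96} \approx -279.99$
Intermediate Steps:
$J{\left(r \right)} = 3 r^{2}$
$W{\left(t,Z \right)} = \frac{2}{3 Z^{2}}$
$10 \left(-28\right) + W{\left(9,8 \right)} = 10 \left(-28\right) + \frac{2}{3 \cdot 64} = -280 + \frac{2}{3} \cdot \frac{1}{64} = -280 + \frac{1}{96} = - \frac{26879}{96}$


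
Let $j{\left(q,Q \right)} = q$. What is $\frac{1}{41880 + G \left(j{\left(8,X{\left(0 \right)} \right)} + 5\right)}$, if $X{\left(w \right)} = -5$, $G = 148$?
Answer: $\frac{1}{43804} \approx 2.2829 \cdot 10^{-5}$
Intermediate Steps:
$\frac{1}{41880 + G \left(j{\left(8,X{\left(0 \right)} \right)} + 5\right)} = \frac{1}{41880 + 148 \left(8 + 5\right)} = \frac{1}{41880 + 148 \cdot 13} = \frac{1}{41880 + 1924} = \frac{1}{43804}$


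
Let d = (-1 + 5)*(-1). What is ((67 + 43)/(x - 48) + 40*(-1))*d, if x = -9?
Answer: 9560/57 ≈ 167.72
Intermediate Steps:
d = -4 (d = 4*(-1) = -4)
((67 + 43)/(x - 48) + 40*(-1))*d = ((67 + 43)/(-9 - 48) + 40*(-1))*(-4) = (110/(-57) - 40)*(-4) = (110*(-1/57) - 40)*(-4) = (-110/57 - 40)*(-4) = -2390/57*(-4) = 9560/57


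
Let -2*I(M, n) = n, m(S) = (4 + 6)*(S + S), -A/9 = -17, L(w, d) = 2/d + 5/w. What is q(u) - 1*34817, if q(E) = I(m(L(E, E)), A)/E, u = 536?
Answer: -37323977/1072 ≈ -34817.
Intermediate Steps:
A = 153 (A = -9*(-17) = 153)
m(S) = 20*S (m(S) = 10*(2*S) = 20*S)
I(M, n) = -n/2
q(E) = -153/(2*E) (q(E) = (-½*153)/E = -153/(2*E))
q(u) - 1*34817 = -153/2/536 - 1*34817 = -153/2*1/536 - 34817 = -153/1072 - 34817 = -37323977/1072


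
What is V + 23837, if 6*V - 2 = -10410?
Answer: 66307/3 ≈ 22102.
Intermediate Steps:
V = -5204/3 (V = 1/3 + (1/6)*(-10410) = 1/3 - 1735 = -5204/3 ≈ -1734.7)
V + 23837 = -5204/3 + 23837 = 66307/3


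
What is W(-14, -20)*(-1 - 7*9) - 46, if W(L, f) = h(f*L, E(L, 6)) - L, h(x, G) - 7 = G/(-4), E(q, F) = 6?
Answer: -1294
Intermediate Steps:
h(x, G) = 7 - G/4 (h(x, G) = 7 + G/(-4) = 7 + G*(-¼) = 7 - G/4)
W(L, f) = 11/2 - L (W(L, f) = (7 - ¼*6) - L = (7 - 3/2) - L = 11/2 - L)
W(-14, -20)*(-1 - 7*9) - 46 = (11/2 - 1*(-14))*(-1 - 7*9) - 46 = (11/2 + 14)*(-1 - 63) - 46 = (39/2)*(-64) - 46 = -1248 - 46 = -1294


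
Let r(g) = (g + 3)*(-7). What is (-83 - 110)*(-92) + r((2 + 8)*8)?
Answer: 17175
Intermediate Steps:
r(g) = -21 - 7*g (r(g) = (3 + g)*(-7) = -21 - 7*g)
(-83 - 110)*(-92) + r((2 + 8)*8) = (-83 - 110)*(-92) + (-21 - 7*(2 + 8)*8) = -193*(-92) + (-21 - 70*8) = 17756 + (-21 - 7*80) = 17756 + (-21 - 560) = 17756 - 581 = 17175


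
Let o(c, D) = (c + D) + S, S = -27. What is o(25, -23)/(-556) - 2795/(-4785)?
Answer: 334729/532092 ≈ 0.62908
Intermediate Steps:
o(c, D) = -27 + D + c (o(c, D) = (c + D) - 27 = (D + c) - 27 = -27 + D + c)
o(25, -23)/(-556) - 2795/(-4785) = (-27 - 23 + 25)/(-556) - 2795/(-4785) = -25*(-1/556) - 2795*(-1/4785) = 25/556 + 559/957 = 334729/532092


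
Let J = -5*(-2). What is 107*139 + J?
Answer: 14883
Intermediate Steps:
J = 10
107*139 + J = 107*139 + 10 = 14873 + 10 = 14883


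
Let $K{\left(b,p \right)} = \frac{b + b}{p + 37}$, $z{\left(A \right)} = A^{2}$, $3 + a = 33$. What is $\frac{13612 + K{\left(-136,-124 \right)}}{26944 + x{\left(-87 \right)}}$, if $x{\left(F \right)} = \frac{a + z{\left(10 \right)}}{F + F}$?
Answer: $\frac{1184516}{2344063} \approx 0.50533$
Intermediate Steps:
$a = 30$ ($a = -3 + 33 = 30$)
$x{\left(F \right)} = \frac{65}{F}$ ($x{\left(F \right)} = \frac{30 + 10^{2}}{F + F} = \frac{30 + 100}{2 F} = 130 \frac{1}{2 F} = \frac{65}{F}$)
$K{\left(b,p \right)} = \frac{2 b}{37 + p}$
$\frac{13612 + K{\left(-136,-124 \right)}}{26944 + x{\left(-87 \right)}} = \frac{13612 + 2 \left(-136\right) \frac{1}{37 - 124}}{26944 + \frac{65}{-87}} = \frac{13612 + 2 \left(-136\right) \frac{1}{-87}}{26944 + 65 \left(- \frac{1}{87}\right)} = \frac{13612 + 2 \left(-136\right) \left(- \frac{1}{87}\right)}{26944 - \frac{65}{87}} = \frac{13612 + \frac{272}{87}}{\frac{2344063}{87}} = \frac{1184516}{87} \cdot \frac{87}{2344063} = \frac{1184516}{2344063}$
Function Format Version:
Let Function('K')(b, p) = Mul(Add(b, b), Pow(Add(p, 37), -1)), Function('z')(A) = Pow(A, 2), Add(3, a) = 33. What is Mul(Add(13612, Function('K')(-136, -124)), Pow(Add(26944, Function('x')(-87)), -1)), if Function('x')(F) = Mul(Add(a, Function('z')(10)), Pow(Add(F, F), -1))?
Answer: Rational(1184516, 2344063) ≈ 0.50533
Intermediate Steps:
a = 30 (a = Add(-3, 33) = 30)
Function('x')(F) = Mul(65, Pow(F, -1)) (Function('x')(F) = Mul(Add(30, Pow(10, 2)), Pow(Add(F, F), -1)) = Mul(Add(30, 100), Pow(Mul(2, F), -1)) = Mul(130, Mul(Rational(1, 2), Pow(F, -1))) = Mul(65, Pow(F, -1)))
Function('K')(b, p) = Mul(2, b, Pow(Add(37, p), -1)) (Function('K')(b, p) = Mul(Mul(2, b), Pow(Add(37, p), -1)) = Mul(2, b, Pow(Add(37, p), -1)))
Mul(Add(13612, Function('K')(-136, -124)), Pow(Add(26944, Function('x')(-87)), -1)) = Mul(Add(13612, Mul(2, -136, Pow(Add(37, -124), -1))), Pow(Add(26944, Mul(65, Pow(-87, -1))), -1)) = Mul(Add(13612, Mul(2, -136, Pow(-87, -1))), Pow(Add(26944, Mul(65, Rational(-1, 87))), -1)) = Mul(Add(13612, Mul(2, -136, Rational(-1, 87))), Pow(Add(26944, Rational(-65, 87)), -1)) = Mul(Add(13612, Rational(272, 87)), Pow(Rational(2344063, 87), -1)) = Mul(Rational(1184516, 87), Rational(87, 2344063)) = Rational(1184516, 2344063)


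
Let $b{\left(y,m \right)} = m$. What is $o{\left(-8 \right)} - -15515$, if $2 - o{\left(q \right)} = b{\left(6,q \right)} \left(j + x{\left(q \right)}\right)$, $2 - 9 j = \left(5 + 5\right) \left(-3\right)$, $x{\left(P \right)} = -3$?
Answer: $\frac{139693}{9} \approx 15521.0$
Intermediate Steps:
$j = \frac{32}{9}$ ($j = \frac{2}{9} - \frac{\left(5 + 5\right) \left(-3\right)}{9} = \frac{2}{9} - \frac{10 \left(-3\right)}{9} = \frac{2}{9} - - \frac{10}{3} = \frac{2}{9} + \frac{10}{3} = \frac{32}{9} \approx 3.5556$)
$o{\left(q \right)} = 2 - \frac{5 q}{9}$ ($o{\left(q \right)} = 2 - q \left(\frac{32}{9} - 3\right) = 2 - q \frac{5}{9} = 2 - \frac{5 q}{9}$)
$o{\left(-8 \right)} - -15515 = \left(2 - - \frac{40}{9}\right) - -15515 = \left(2 + \frac{40}{9}\right) + 15515 = \frac{58}{9} + 15515 = \frac{139693}{9}$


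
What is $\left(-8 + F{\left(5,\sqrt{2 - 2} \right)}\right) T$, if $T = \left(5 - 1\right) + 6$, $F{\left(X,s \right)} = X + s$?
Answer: $-30$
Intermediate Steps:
$T = 10$ ($T = 4 + 6 = 10$)
$\left(-8 + F{\left(5,\sqrt{2 - 2} \right)}\right) T = \left(-8 + \left(5 + \sqrt{2 - 2}\right)\right) 10 = \left(-8 + \left(5 + \sqrt{0}\right)\right) 10 = \left(-8 + \left(5 + 0\right)\right) 10 = \left(-8 + 5\right) 10 = \left(-3\right) 10 = -30$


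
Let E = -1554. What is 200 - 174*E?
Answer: 270596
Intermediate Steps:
200 - 174*E = 200 - 174*(-1554) = 200 + 270396 = 270596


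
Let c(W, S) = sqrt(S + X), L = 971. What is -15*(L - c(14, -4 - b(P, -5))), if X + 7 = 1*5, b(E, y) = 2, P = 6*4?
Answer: -14565 + 30*I*sqrt(2) ≈ -14565.0 + 42.426*I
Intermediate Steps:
P = 24
X = -2 (X = -7 + 1*5 = -7 + 5 = -2)
c(W, S) = sqrt(-2 + S) (c(W, S) = sqrt(S - 2) = sqrt(-2 + S))
-15*(L - c(14, -4 - b(P, -5))) = -15*(971 - sqrt(-2 + (-4 - 1*2))) = -15*(971 - sqrt(-2 + (-4 - 2))) = -15*(971 - sqrt(-2 - 6)) = -15*(971 - sqrt(-8)) = -15*(971 - 2*I*sqrt(2)) = -14565 + 30*I*sqrt(2)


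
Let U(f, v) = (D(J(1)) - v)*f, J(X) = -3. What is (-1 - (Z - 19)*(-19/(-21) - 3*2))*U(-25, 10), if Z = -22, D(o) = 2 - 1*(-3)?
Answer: -551000/21 ≈ -26238.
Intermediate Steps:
D(o) = 5 (D(o) = 2 + 3 = 5)
U(f, v) = f*(5 - v) (U(f, v) = (5 - v)*f = f*(5 - v))
(-1 - (Z - 19)*(-19/(-21) - 3*2))*U(-25, 10) = (-1 - (-22 - 19)*(-19/(-21) - 3*2))*(-25*(5 - 1*10)) = (-1 - (-41)*(-19*(-1/21) - 6))*(-25*(5 - 10)) = (-1 - (-41)*(19/21 - 6))*(-25*(-5)) = (-1 - (-41)*(-107)/21)*125 = (-1 - 1*4387/21)*125 = (-1 - 4387/21)*125 = -4408/21*125 = -551000/21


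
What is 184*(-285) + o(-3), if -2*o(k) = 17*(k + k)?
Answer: -52389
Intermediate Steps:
o(k) = -17*k (o(k) = -17*(k + k)/2 = -17*2*k/2 = -17*k)
184*(-285) + o(-3) = 184*(-285) - 17*(-3) = -52440 + 51 = -52389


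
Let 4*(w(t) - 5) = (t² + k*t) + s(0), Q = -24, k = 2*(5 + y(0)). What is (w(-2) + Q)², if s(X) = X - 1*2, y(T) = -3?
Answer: 1681/4 ≈ 420.25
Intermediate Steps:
s(X) = -2 + X (s(X) = X - 2 = -2 + X)
k = 4 (k = 2*(5 - 3) = 2*2 = 4)
w(t) = 9/2 + t + t²/4 (w(t) = 5 + ((t² + 4*t) + (-2 + 0))/4 = 5 + ((t² + 4*t) - 2)/4 = 5 + (-2 + t² + 4*t)/4 = 5 + (-½ + t + t²/4) = 9/2 + t + t²/4)
(w(-2) + Q)² = ((9/2 - 2 + (¼)*(-2)²) - 24)² = ((9/2 - 2 + (¼)*4) - 24)² = ((9/2 - 2 + 1) - 24)² = (7/2 - 24)² = (-41/2)² = 1681/4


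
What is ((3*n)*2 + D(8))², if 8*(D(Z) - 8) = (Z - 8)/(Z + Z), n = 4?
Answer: 1024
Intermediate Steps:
D(Z) = 8 + (-8 + Z)/(16*Z) (D(Z) = 8 + ((Z - 8)/(Z + Z))/8 = 8 + ((-8 + Z)/((2*Z)))/8 = 8 + ((-8 + Z)*(1/(2*Z)))/8 = 8 + ((-8 + Z)/(2*Z))/8 = 8 + (-8 + Z)/(16*Z))
((3*n)*2 + D(8))² = ((3*4)*2 + (1/16)*(-8 + 129*8)/8)² = (12*2 + (1/16)*(⅛)*(-8 + 1032))² = (24 + (1/16)*(⅛)*1024)² = (24 + 8)² = 32² = 1024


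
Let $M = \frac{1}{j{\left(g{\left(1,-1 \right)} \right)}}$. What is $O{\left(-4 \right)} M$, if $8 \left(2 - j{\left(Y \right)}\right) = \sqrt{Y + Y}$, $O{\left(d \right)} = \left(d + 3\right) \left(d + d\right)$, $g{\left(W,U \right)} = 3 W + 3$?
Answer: $\frac{256}{61} + \frac{32 \sqrt{3}}{61} \approx 5.1053$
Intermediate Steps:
$g{\left(W,U \right)} = 3 + 3 W$
$O{\left(d \right)} = 2 d \left(3 + d\right)$ ($O{\left(d \right)} = \left(3 + d\right) 2 d = 2 d \left(3 + d\right)$)
$j{\left(Y \right)} = 2 - \frac{\sqrt{2} \sqrt{Y}}{8}$ ($j{\left(Y \right)} = 2 - \frac{\sqrt{Y + Y}}{8} = 2 - \frac{\sqrt{2 Y}}{8} = 2 - \frac{\sqrt{2} \sqrt{Y}}{8}$)
$M = \frac{1}{2 - \frac{\sqrt{3}}{4}}$ ($M = \frac{1}{2 - \frac{\sqrt{2} \sqrt{3 + 3 \cdot 1}}{8}} = \frac{1}{2 - \frac{\sqrt{2} \sqrt{3 + 3}}{8}} = \frac{1}{2 - \frac{\sqrt{2} \sqrt{6}}{8}} = \frac{1}{2 - \frac{\sqrt{3}}{4}} \approx 0.63817$)
$O{\left(-4 \right)} M = 2 \left(-4\right) \left(3 - 4\right) \left(\frac{32}{61} + \frac{4 \sqrt{3}}{61}\right) = 2 \left(-4\right) \left(-1\right) \left(\frac{32}{61} + \frac{4 \sqrt{3}}{61}\right) = 8 \left(\frac{32}{61} + \frac{4 \sqrt{3}}{61}\right) = \frac{256}{61} + \frac{32 \sqrt{3}}{61}$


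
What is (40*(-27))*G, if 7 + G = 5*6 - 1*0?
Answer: -24840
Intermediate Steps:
G = 23 (G = -7 + (5*6 - 1*0) = -7 + (30 + 0) = -7 + 30 = 23)
(40*(-27))*G = (40*(-27))*23 = -1080*23 = -24840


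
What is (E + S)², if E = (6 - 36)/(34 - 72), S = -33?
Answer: 374544/361 ≈ 1037.5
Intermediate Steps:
E = 15/19 (E = -30/(-38) = -30*(-1/38) = 15/19 ≈ 0.78947)
(E + S)² = (15/19 - 33)² = (-612/19)² = 374544/361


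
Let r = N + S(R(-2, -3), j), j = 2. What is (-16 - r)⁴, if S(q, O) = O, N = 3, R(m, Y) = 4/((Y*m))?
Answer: 194481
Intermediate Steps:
R(m, Y) = 4/(Y*m) (R(m, Y) = 4*(1/(Y*m)) = 4/(Y*m))
r = 5 (r = 3 + 2 = 5)
(-16 - r)⁴ = (-16 - 1*5)⁴ = (-16 - 5)⁴ = (-21)⁴ = 194481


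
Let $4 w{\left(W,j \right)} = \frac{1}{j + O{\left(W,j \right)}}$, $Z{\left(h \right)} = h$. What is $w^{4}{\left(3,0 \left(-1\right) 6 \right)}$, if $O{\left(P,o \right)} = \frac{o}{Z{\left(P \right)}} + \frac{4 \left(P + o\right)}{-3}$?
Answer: $\frac{1}{65536} \approx 1.5259 \cdot 10^{-5}$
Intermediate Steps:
$O{\left(P,o \right)} = - \frac{4 P}{3} - \frac{4 o}{3} + \frac{o}{P}$ ($O{\left(P,o \right)} = \frac{o}{P} + \frac{4 \left(P + o\right)}{-3} = \frac{o}{P} + \left(4 P + 4 o\right) \left(- \frac{1}{3}\right) = \frac{o}{P} - \left(\frac{4 P}{3} + \frac{4 o}{3}\right) = - \frac{4 P}{3} - \frac{4 o}{3} + \frac{o}{P}$)
$w{\left(W,j \right)} = \frac{1}{4 \left(j + \frac{j - \frac{4 W \left(W + j\right)}{3}}{W}\right)}$
$w^{4}{\left(3,0 \left(-1\right) 6 \right)} = \left(3 \cdot 3 \frac{1}{- 16 \cdot 3^{2} + 12 \cdot 0 \left(-1\right) 6 - 12 \cdot 0 \left(-1\right) 6}\right)^{4} = \left(3 \cdot 3 \frac{1}{\left(-16\right) 9 + 12 \cdot 0 \cdot 6 - 12 \cdot 0 \cdot 6}\right)^{4} = \left(3 \cdot 3 \frac{1}{-144 + 12 \cdot 0 - 12 \cdot 0}\right)^{4} = \left(3 \cdot 3 \frac{1}{-144 + 0 + 0}\right)^{4} = \left(3 \cdot 3 \frac{1}{-144}\right)^{4} = \left(3 \cdot 3 \left(- \frac{1}{144}\right)\right)^{4} = \left(- \frac{1}{16}\right)^{4} = \frac{1}{65536}$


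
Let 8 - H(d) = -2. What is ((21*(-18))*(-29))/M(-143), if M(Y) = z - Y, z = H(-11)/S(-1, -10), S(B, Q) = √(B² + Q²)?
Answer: 158324166/2065249 - 109620*√101/2065249 ≈ 76.128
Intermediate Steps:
H(d) = 10 (H(d) = 8 - 1*(-2) = 8 + 2 = 10)
z = 10*√101/101 (z = 10/(√((-1)² + (-10)²)) = 10/(√(1 + 100)) = 10/(√101) = 10*(√101/101) = 10*√101/101 ≈ 0.99504)
M(Y) = -Y + 10*√101/101 (M(Y) = 10*√101/101 - Y = -Y + 10*√101/101)
((21*(-18))*(-29))/M(-143) = ((21*(-18))*(-29))/(-1*(-143) + 10*√101/101) = (-378*(-29))/(143 + 10*√101/101) = 10962/(143 + 10*√101/101)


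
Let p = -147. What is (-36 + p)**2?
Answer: 33489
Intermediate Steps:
(-36 + p)**2 = (-36 - 147)**2 = (-183)**2 = 33489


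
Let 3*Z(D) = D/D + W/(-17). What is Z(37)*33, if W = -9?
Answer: 286/17 ≈ 16.824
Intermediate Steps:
Z(D) = 26/51 (Z(D) = (D/D - 9/(-17))/3 = (1 - 9*(-1/17))/3 = (1 + 9/17)/3 = (1/3)*(26/17) = 26/51)
Z(37)*33 = (26/51)*33 = 286/17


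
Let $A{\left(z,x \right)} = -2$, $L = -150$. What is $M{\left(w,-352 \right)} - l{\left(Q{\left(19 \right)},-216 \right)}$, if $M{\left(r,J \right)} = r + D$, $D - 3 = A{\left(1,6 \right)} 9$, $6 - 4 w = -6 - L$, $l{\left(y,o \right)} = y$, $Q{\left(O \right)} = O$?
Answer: $- \frac{137}{2} \approx -68.5$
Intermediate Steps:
$w = - \frac{69}{2}$ ($w = \frac{3}{2} - \frac{-6 - -150}{4} = \frac{3}{2} - \frac{-6 + 150}{4} = \frac{3}{2} - 36 = - \frac{69}{2} \approx -34.5$)
$D = -15$ ($D = 3 - 18 = -15$)
$M{\left(r,J \right)} = -15 + r$ ($M{\left(r,J \right)} = r - 15 = -15 + r$)
$M{\left(w,-352 \right)} - l{\left(Q{\left(19 \right)},-216 \right)} = \left(-15 - \frac{69}{2}\right) - 19 = - \frac{99}{2} - 19 = - \frac{137}{2}$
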